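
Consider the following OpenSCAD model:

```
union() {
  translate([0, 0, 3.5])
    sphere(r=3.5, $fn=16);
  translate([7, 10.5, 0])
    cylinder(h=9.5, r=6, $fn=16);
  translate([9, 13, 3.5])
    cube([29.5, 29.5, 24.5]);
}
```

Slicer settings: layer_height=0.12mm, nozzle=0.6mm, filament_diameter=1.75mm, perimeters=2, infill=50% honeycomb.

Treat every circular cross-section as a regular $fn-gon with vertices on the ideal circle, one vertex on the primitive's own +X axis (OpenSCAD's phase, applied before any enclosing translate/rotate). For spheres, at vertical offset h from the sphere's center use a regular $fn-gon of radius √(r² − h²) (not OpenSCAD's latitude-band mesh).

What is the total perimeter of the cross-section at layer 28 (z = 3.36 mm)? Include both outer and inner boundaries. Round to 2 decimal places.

59.29 mm

At z = 3.36 mm: the sphere: section is a regular 16-gon, circumradius = √(r²−h²) = √(3.5²−0.14²) = 3.497 (perimeter = 2·16·3.497·sin(180°/16) = 21.83 mm); the cylinder at (7, 10.5): section is a regular 16-gon, circumradius r=6 (perimeter = 2·16·6.000·sin(180°/16) = 37.46 mm); the cube at (9, 13) is not intersected at this z (z outside [3.5, 28]); Combining (union): the 2 present regions are separate (no shared area or edge), so areas and boundary lengths simply add and each stays a separate island — boundary = 59.29 mm. Overall, the cross-section has 2 separate islands. Total boundary length (outer) = 59.29 mm.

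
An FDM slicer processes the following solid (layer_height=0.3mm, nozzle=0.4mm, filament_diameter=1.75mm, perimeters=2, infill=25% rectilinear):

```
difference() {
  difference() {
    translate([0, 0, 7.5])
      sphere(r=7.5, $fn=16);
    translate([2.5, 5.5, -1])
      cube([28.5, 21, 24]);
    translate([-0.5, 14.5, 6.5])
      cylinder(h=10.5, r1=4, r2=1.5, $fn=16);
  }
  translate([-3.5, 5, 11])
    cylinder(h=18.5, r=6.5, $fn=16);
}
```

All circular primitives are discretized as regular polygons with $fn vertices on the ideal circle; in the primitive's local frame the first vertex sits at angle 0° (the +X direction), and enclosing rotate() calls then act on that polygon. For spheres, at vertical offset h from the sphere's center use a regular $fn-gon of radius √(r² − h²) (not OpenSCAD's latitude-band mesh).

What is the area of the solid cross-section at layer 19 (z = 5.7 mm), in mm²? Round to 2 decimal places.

160.80 mm²

At z = 5.7 mm: the sphere: section is a regular 16-gon, circumradius = √(r²−h²) = √(7.5²−1.8²) = 7.281 (area = (16/2)·7.281²·sin(360°/16) = 162.29 mm²); the cube at (2.5, 5.5) is present — its section is the full 28.5×21 rectangle (area 598.50 mm²); the cone at (-0.5, 14.5) is not intersected at this z (z outside [6.5, 17]); After the difference (first − rest): starting from the r=7.5 sphere (162.29 mm²), the 28.5×21 cube at (2.5, 5.5) partially overlaps it — only the 1.49 mm² overlap (of its 598.50 mm²) is removed, clipping the outline — area = 160.80 mm²; the cylinder at (-3.5, 5) is not intersected at this z (z outside [11, 29.5]); Subtracting the remaining from the first: none of the subtracted shapes is present at this height, so that combined region is unchanged — area = 160.80 mm². Overall, the cross-section is a single solid region. Net area = 160.80 mm².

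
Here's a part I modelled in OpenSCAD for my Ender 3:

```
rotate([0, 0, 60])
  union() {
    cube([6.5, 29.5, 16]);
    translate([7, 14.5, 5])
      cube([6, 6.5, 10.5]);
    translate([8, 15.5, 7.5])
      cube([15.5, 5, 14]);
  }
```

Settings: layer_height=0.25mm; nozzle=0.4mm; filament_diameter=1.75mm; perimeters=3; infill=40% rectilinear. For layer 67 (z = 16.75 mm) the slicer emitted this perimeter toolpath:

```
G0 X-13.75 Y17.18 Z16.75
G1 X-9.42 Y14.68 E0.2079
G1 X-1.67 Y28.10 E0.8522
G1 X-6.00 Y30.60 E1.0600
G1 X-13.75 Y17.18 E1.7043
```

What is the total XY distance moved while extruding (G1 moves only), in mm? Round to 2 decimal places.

40.99 mm

Sum the Euclidean lengths of each G1 segment: total = 40.99 mm.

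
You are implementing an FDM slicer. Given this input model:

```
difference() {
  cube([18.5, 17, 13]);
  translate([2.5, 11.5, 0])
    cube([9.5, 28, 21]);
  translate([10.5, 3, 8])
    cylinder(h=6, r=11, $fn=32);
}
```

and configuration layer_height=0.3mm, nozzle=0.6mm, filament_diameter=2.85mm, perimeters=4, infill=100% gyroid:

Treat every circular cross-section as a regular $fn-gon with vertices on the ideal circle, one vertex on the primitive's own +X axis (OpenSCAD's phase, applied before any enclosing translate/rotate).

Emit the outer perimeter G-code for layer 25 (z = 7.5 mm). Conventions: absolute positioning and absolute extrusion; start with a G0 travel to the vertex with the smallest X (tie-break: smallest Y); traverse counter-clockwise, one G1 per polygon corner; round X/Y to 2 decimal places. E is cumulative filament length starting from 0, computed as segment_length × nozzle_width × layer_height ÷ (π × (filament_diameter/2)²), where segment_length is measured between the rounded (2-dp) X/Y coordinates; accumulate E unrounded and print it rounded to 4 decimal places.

At z = 7.5 mm: the 18.5×17 cube contributes its full rectangle; the cube at (2.5, 11.5) is present — its section is the full 9.5×28 rectangle; the cylinder at (10.5, 3) is absent (z outside [8, 14]); After the difference (first − rest): starting from the 18.5×17 cube, the 9.5×28 cube at (2.5, 11.5) partially overlaps it — only the 52.25 mm² overlap (of its 266.00 mm²) is removed, clipping the outline — 1 connected region. The outline is a single polygon with 8 vertices. Extrusion per mm of travel: 0.6 × 0.3 / (π × 1.425²) = 0.028216. Accumulating E over each segment gives final E = 2.3137.

G0 X0.00 Y0.00 Z7.50
G1 X18.50 Y0.00 E0.5220
G1 X18.50 Y17.00 E1.0017
G1 X12.00 Y17.00 E1.1851
G1 X12.00 Y11.50 E1.3403
G1 X2.50 Y11.50 E1.6083
G1 X2.50 Y17.00 E1.7635
G1 X0.00 Y17.00 E1.8340
G1 X0.00 Y0.00 E2.3137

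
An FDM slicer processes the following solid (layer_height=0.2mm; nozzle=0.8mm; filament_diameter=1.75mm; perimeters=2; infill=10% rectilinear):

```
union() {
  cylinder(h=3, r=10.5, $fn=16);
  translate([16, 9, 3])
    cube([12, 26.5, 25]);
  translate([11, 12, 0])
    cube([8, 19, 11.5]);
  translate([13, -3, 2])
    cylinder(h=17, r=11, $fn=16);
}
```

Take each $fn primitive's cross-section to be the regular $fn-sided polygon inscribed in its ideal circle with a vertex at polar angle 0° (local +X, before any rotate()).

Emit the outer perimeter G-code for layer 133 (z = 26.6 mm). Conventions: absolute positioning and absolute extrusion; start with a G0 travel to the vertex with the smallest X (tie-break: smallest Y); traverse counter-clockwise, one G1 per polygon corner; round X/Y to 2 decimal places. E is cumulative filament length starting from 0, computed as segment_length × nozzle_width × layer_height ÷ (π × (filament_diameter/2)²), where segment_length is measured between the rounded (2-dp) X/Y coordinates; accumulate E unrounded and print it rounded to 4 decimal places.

At z = 26.6 mm: the cylinder is absent (z outside [0, 3]); the cube at (16, 9) is present — its section is the full 12×26.5 rectangle; the cube at (11, 12) does not reach this height (z outside [0, 11.5]); the cylinder at (13, -3) is absent (z outside [2, 19]); Taking the union: only the 12×26.5 cube at (16, 9) is present, so the union is just that shape — 1 connected region. The outline is a single polygon with 4 vertices. Extrusion per mm of travel: 0.8 × 0.2 / (π × 0.875²) = 0.066520. Accumulating E over each segment gives final E = 5.1221.

G0 X16.00 Y9.00 Z26.60
G1 X28.00 Y9.00 E0.7982
G1 X28.00 Y35.50 E2.5610
G1 X16.00 Y35.50 E3.3593
G1 X16.00 Y9.00 E5.1221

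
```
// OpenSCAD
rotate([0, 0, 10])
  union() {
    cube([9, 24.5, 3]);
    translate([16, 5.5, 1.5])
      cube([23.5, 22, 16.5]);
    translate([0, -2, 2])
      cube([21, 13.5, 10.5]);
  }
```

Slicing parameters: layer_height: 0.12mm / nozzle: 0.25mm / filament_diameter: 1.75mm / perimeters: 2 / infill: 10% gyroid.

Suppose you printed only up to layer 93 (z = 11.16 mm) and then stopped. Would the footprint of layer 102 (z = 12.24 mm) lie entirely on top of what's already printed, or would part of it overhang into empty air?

Compare the two slices. At z = 11.16: the cube is not intersected at this z (z outside [0, 3]); the cube at (16, 5.5) (footprint 23.5×22) is included at this height (area 517.00 mm²); the 21×13.5 cube at (0, -2) contributes its full rectangle (area 283.50 mm²); Merging all regions: the regions partially overlap — summed areas 800.50 mm² minus the doubly-counted overlap 30.00 mm² gives 770.50 mm² — area = 770.50 mm²; (rotated 10° about Z; rotation is an isometry so areas/perimeters/island counts are preserved). At z = 12.24: the cube is not intersected at this z (z outside [0, 3]); the 23.5×22 cube at (16, 5.5) contributes its full rectangle (area 517.00 mm²); the 21×13.5 cube at (0, -2) contributes its full rectangle (area 283.50 mm²); Merging all regions: the regions partially overlap — summed areas 800.50 mm² minus the doubly-counted overlap 30.00 mm² gives 770.50 mm² — area = 770.50 mm²; (whole slice rotated 10° about Z — lengths, areas and connectivity unchanged). Checking containment: the cross-section at z = 12.24 is a subset of the cross-section at z = 11.16.

entirely on top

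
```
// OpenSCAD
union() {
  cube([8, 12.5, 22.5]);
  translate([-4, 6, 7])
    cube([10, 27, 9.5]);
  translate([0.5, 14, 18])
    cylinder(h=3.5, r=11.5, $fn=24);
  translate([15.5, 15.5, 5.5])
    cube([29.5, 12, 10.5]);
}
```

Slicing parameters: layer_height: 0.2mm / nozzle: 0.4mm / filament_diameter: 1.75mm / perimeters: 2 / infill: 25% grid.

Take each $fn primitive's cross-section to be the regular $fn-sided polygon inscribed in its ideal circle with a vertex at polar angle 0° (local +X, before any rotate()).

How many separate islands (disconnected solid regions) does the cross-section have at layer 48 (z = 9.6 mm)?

At z = 9.6 mm: the cube (footprint 8×12.5) is included at this height; the cube at (-4, 6) is present — its section is the full 10×27 rectangle; the cylinder at (0.5, 14) is absent (z outside [18, 21.5]); the cube at (15.5, 15.5) (footprint 29.5×12) is included at this height; Taking the union: the regions partially overlap (shared area 39.00 mm²), so overlapping operands fuse into one piece — 2 connected regions. Overall, the cross-section has 2 separate islands. Island count = 2.

2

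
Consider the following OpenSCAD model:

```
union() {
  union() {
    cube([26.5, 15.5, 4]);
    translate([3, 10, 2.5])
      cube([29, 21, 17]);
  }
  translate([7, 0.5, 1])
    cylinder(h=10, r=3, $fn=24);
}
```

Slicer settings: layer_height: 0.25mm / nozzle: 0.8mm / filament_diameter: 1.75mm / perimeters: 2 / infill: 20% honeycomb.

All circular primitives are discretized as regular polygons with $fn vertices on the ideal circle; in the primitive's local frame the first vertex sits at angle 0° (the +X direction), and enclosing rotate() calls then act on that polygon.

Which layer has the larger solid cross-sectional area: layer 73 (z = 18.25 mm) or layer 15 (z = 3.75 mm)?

Layer 73 (z = 18.25): the cube is absent (z outside [0, 4]); the 29×21 cube at (3, 10) contributes its full rectangle (area 609.00 mm²); Merging all regions: only the 29×21 cube at (3, 10) is present, so the union is just that shape — area = 609.00 mm²; the cylinder at (7, 0.5) is not intersected at this z (z outside [1, 11]); Combining (union): only the result so far is present, so the union is just that shape — area = 609.00 mm². So its area = 609.00 mm². Layer 15 (z = 3.75): the cube is present — its section is the full 26.5×15.5 rectangle (area 410.75 mm²); the cube at (3, 10) is present — its section is the full 29×21 rectangle (area 609.00 mm²); Combining (union): the regions partially overlap — summed areas 1019.75 mm² minus the doubly-counted overlap 129.25 mm² gives 890.50 mm² — area = 890.50 mm²; the r=3 cylinder at (7, 0.5) gives a regular 24-gon of circumradius 3 (constant along its height) (area = (24/2)·3.000²·sin(360°/24) = 27.95 mm²); Taking the union: the regions partially overlap — summed areas 918.45 mm² minus the doubly-counted overlap 16.94 mm² gives 901.51 mm² — area = 901.51 mm². So its area = 901.51 mm². Layer 15 is larger (901.51 vs 609.00 mm²).

layer 15 (z = 3.75 mm)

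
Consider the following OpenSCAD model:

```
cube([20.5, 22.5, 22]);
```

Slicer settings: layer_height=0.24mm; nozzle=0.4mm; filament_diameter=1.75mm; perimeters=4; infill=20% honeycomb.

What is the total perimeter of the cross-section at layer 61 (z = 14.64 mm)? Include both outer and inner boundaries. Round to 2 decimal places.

86.00 mm

At z = 14.64 mm: the 20.5×22.5 cube contributes its full rectangle (perimeter 86.00 mm). Overall, the cross-section is a single solid region. Total boundary length (outer) = 86.00 mm.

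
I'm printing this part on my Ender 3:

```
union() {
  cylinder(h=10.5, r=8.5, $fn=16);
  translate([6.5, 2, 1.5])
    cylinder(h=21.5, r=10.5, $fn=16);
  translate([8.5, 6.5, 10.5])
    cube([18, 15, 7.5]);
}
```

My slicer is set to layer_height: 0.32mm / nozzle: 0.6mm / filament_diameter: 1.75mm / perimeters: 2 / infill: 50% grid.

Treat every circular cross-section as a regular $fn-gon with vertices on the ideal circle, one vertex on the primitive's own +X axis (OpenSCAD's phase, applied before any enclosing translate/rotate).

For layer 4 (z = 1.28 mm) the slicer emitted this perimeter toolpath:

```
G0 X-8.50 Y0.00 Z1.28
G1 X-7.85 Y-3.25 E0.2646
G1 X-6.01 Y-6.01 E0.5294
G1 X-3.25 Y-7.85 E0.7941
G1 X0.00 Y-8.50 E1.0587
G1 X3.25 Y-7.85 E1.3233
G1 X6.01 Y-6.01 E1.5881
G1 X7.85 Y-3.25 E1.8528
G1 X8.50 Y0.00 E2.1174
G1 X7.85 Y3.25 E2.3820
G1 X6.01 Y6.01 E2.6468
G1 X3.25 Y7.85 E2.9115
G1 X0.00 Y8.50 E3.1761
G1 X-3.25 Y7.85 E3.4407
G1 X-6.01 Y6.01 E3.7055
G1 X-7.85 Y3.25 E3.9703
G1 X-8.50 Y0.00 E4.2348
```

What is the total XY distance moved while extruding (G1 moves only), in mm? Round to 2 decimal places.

Sum the Euclidean lengths of each G1 segment: total = 53.05 mm.

53.05 mm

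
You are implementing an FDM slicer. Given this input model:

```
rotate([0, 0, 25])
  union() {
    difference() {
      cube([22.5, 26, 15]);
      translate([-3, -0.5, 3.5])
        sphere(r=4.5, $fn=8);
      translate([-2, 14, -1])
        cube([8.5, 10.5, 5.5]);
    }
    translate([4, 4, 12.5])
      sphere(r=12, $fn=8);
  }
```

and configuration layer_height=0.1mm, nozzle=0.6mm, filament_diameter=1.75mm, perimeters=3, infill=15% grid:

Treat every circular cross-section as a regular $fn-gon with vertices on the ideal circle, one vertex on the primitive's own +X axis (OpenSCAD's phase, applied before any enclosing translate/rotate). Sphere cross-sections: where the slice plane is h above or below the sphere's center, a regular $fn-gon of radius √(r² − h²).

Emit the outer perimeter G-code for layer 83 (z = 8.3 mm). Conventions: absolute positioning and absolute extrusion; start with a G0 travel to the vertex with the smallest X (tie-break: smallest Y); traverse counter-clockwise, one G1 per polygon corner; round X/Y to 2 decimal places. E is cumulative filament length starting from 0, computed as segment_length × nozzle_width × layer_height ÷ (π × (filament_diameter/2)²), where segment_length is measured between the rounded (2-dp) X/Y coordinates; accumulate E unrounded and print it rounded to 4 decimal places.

G0 X-10.99 Y23.56 Z8.30
G1 X-5.74 Y12.31 E0.3097
G1 X-8.63 Y9.16 E0.4163
G1 X-8.25 Y0.57 E0.6308
G1 X-1.91 Y-5.25 E0.8455
G1 X6.69 Y-4.87 E1.0602
G1 X12.50 Y1.47 E1.2747
G1 X12.31 Y5.74 E1.3814
G1 X20.39 Y9.51 E1.6038
G1 X9.40 Y33.07 E2.2523
G1 X-10.99 Y23.56 E2.8135

At z = 8.3 mm: the cube is present — its section is the full 22.5×26 rectangle; the sphere at (-3, -0.5) is not intersected at this z (|z−center|=4.800 > r=4.5); the cube at (-2, 14) is not intersected at this z (z outside [-1, 4.5]); Subtracting the remaining from the first: none of the subtracted shapes is present at this height, so the 22.5×26 cube is unchanged — 1 connected region; the r=12 sphere at (4, 4) slices to a regular 8-gon of circumradius 11.241 (√(r²−h²) with h=4.2 from center); Taking the union: the regions partially overlap (shared area 188.65 mm²), so overlapping operands fuse into one piece — 1 connected region; (rotated 25° about Z; rotation is an isometry so areas/perimeters/island counts are preserved). The outline is a single polygon with 10 vertices. Extrusion per mm of travel: 0.6 × 0.1 / (π × 0.875²) = 0.024945. Accumulating E over each segment gives final E = 2.8135.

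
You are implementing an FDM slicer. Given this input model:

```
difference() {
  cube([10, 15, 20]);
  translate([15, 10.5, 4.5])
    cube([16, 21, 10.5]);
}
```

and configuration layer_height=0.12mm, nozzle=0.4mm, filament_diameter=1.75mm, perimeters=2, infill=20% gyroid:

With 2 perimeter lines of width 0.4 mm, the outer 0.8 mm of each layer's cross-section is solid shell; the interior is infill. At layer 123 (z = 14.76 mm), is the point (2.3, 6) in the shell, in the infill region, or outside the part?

infill

At z = 14.76 mm: the 10×15 cube contributes its full rectangle; the cube at (15, 10.5) (footprint 16×21) is included at this height; After the difference (first − rest): starting from the 10×15 cube, the 16×21 cube at (15, 10.5) misses the remaining region (no effect) — 1 connected region. Overall, the cross-section is a single solid region. The nearest boundary edge runs (0.00, 0.00)→(0.00, 15.00); distance from the point to it = 2.30 mm. The point is inside the cross-section and 2.30 mm from the nearest boundary — more than the 0.8 mm shell width (2 × 0.4), so it's in the infill interior.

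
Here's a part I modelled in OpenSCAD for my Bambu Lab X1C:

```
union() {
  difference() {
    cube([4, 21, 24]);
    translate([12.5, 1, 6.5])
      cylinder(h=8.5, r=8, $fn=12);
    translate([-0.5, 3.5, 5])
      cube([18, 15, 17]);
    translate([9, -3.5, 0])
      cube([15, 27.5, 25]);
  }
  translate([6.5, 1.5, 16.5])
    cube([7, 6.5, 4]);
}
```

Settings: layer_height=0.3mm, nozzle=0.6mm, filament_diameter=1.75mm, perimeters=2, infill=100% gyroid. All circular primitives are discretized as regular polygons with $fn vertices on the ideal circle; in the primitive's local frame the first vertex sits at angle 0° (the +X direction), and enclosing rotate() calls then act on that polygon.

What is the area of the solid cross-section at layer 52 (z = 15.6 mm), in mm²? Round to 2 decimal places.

24.00 mm²

At z = 15.6 mm: the 4×21 cube contributes its full rectangle (area 84.00 mm²); the cylinder at (12.5, 1) is absent (z outside [6.5, 15]); the cube at (-0.5, 3.5) (footprint 18×15) is included at this height (area 270.00 mm²); the cube at (9, -3.5) (footprint 15×27.5) is included at this height (area 412.50 mm²); Taking the first minus the rest: starting from the 4×21 cube (84.00 mm²), the 18×15 cube at (-0.5, 3.5) partially overlaps it — only the 60.00 mm² overlap (of its 270.00 mm²) is removed, clipping the outline; the 15×27.5 cube at (9, -3.5) misses the remaining region (no effect) — area = 24.00 mm²; the cube at (6.5, 1.5) does not reach this height (z outside [16.5, 20.5]); Merging all regions: only that combined region is present, so the union is just that shape — area = 24.00 mm². Overall, the cross-section has 2 separate islands. Net area = 24.00 mm².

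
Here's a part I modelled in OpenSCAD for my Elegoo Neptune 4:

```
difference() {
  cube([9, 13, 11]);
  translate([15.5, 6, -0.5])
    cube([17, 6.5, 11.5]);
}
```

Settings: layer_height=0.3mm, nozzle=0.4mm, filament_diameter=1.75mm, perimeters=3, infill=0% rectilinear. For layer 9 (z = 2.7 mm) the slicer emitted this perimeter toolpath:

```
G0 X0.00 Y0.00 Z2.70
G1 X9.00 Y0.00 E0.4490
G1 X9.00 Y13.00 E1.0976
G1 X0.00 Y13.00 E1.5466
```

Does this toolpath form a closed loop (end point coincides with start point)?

no

Start point (G0): (0.00, 0.00). End point (last G1): the path does not return to the start — open.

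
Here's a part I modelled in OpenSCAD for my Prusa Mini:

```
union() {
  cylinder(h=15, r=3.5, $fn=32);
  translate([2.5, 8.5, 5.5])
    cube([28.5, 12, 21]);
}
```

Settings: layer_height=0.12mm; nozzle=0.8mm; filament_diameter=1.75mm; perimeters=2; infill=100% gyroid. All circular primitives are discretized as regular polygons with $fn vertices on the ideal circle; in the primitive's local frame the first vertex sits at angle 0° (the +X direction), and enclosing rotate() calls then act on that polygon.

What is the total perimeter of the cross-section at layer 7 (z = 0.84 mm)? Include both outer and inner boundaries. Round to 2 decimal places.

At z = 0.84 mm: the cylinder: section is a regular 32-gon, circumradius r=3.5 (perimeter = 2·32·3.500·sin(180°/32) = 21.96 mm); the cube at (2.5, 8.5) does not reach this height (z outside [5.5, 26.5]); Taking the union: only the r=3.5 cylinder is present, so the union is just that shape — boundary = 21.96 mm. Overall, the cross-section is a single solid region. Total boundary length (outer) = 21.96 mm.

21.96 mm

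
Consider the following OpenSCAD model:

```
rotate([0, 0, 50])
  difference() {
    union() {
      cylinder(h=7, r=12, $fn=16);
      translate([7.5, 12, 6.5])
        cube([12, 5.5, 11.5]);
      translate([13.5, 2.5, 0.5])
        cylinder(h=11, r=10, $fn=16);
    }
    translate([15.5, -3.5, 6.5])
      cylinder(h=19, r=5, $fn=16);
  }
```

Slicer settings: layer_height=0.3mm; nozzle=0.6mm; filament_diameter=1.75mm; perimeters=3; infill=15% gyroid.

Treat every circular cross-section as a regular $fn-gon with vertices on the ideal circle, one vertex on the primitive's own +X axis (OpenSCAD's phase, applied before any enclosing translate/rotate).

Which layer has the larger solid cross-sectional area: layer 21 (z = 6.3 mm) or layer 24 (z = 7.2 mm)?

layer 21 (z = 6.3 mm)

Layer 21 (z = 6.3): the r=12 cylinder gives a regular 16-gon of circumradius 12 (constant along its height) (area = (16/2)·12.000²·sin(360°/16) = 440.85 mm²); the cube at (7.5, 12) is not intersected at this z (z outside [6.5, 18]); the cylinder at (13.5, 2.5): section is a regular 16-gon, circumradius r=10 (area = (16/2)·10.000²·sin(360°/16) = 306.15 mm²); Merging all regions: the regions partially overlap — summed areas 747.00 mm² minus the doubly-counted overlap 92.90 mm² gives 654.10 mm² — area = 654.10 mm²; the cylinder at (15.5, -3.5) is not intersected at this z (z outside [6.5, 25.5]); Subtracting the remaining from the first: none of the subtracted shapes is present at this height, so the result so far is unchanged — area = 654.10 mm²; (whole slice rotated 50° about Z — lengths, areas and connectivity unchanged). So its area = 654.10 mm². Layer 24 (z = 7.2): the cylinder is not intersected at this z (z outside [0, 7]); the cube at (7.5, 12) (footprint 12×5.5) is included at this height (area 66.00 mm²); the r=10 cylinder at (13.5, 2.5) contributes a regular 16-gon of circumradius 10 (area = (16/2)·10.000²·sin(360°/16) = 306.15 mm²); Merging all regions: the regions partially overlap — summed areas 372.15 mm² minus the doubly-counted overlap 1.26 mm² gives 370.89 mm² — area = 370.89 mm²; the r=5 cylinder at (15.5, -3.5) gives a regular 16-gon of circumradius 5 (constant along its height) (area = (16/2)·5.000²·sin(360°/16) = 76.54 mm²); After the difference (first − rest): starting from the result so far (370.89 mm²), the r=5 cylinder at (15.5, -3.5) partially overlaps it — only the 68.09 mm² overlap (of its 76.54 mm²) is removed, clipping the outline — area = 302.80 mm²; (whole slice rotated 50° about Z — lengths, areas and connectivity unchanged). So its area = 302.80 mm². Layer 21 is larger (654.10 vs 302.80 mm²).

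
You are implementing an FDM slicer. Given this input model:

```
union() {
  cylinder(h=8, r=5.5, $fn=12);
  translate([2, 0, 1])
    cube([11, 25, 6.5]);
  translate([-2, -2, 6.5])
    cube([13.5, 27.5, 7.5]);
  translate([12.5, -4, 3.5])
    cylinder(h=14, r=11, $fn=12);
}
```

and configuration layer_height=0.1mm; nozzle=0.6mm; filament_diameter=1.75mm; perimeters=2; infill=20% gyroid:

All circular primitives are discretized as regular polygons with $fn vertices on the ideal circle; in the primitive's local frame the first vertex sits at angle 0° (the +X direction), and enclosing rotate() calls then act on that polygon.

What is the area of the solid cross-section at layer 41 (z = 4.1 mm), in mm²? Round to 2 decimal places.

651.72 mm²

At z = 4.1 mm: the cylinder: section is a regular 12-gon, circumradius r=5.5 (area = (12/2)·5.500²·sin(360°/12) = 90.75 mm²); the cube at (2, 0) is present — its section is the full 11×25 rectangle (area 275.00 mm²); the cube at (-2, -2) does not reach this height (z outside [6.5, 14]); the r=11 cylinder at (12.5, -4) gives a regular 12-gon of circumradius 11 (constant along its height) (area = (12/2)·11.000²·sin(360°/12) = 363.00 mm²); Merging all regions: the regions partially overlap — summed areas 728.75 mm² minus the doubly-counted overlap 77.03 mm² gives 651.72 mm² — area = 651.72 mm². Overall, the cross-section is a single solid region. Net area = 651.72 mm².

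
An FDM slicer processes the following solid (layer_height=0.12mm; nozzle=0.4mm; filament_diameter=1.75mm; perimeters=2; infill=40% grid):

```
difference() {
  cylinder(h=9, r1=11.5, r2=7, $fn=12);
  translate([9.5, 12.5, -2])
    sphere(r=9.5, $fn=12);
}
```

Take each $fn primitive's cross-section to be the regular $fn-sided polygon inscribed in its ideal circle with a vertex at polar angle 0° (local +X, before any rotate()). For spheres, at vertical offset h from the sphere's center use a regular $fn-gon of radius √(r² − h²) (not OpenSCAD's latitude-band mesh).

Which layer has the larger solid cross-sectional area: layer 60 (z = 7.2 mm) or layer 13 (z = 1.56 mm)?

Layer 60 (z = 7.2): the cone (r1=11.5→r2=7) has section circumradius 7.900 here — a regular 12-gon (area = (12/2)·7.900²·sin(360°/12) = 187.23 mm²); the sphere at (9.5, 12.5): section is a regular 12-gon, circumradius = √(r²−h²) = √(9.5²−9.2²) = 2.369 (area = (12/2)·2.369²·sin(360°/12) = 16.83 mm²); After the difference (first − rest): starting from the cone (187.23 mm²), the r=9.5 sphere at (9.5, 12.5) misses the remaining region (no effect) — area = 187.23 mm². So its area = 187.23 mm². Layer 13 (z = 1.56): the cone: at t=0.173 of its height the radius interpolates to r₁+(r₂−r₁)t = 10.720, giving a regular 12-gon of that circumradius (area = (12/2)·10.720²·sin(360°/12) = 344.76 mm²); the sphere at (9.5, 12.5): section is a regular 12-gon, circumradius = √(r²−h²) = √(9.5²−3.56²) = 8.808 (area = (12/2)·8.808²·sin(360°/12) = 232.73 mm²); Subtracting the remaining from the first: starting from the cone (344.76 mm²), the r=9.5 sphere at (9.5, 12.5) partially overlaps it — only the 24.79 mm² overlap (of its 232.73 mm²) is removed, clipping the outline — area = 319.96 mm². So its area = 319.96 mm². Layer 13 is larger (319.96 vs 187.23 mm²).

layer 13 (z = 1.56 mm)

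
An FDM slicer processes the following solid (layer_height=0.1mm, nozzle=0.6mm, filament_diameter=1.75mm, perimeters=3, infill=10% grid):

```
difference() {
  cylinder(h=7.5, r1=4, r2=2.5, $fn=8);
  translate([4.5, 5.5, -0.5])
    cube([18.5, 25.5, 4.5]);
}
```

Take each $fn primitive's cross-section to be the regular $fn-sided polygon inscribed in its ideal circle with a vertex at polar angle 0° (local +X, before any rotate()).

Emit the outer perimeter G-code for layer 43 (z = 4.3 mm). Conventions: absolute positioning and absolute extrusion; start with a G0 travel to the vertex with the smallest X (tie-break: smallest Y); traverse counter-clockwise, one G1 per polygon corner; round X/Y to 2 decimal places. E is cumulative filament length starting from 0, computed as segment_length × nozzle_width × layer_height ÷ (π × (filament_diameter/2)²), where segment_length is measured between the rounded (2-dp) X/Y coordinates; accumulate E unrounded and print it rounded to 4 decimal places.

At z = 4.3 mm: the cone: at t=0.573 of its height the radius interpolates to r₁+(r₂−r₁)t = 3.140, giving a regular 8-gon of that circumradius; the cube at (4.5, 5.5) is absent (z outside [-0.5, 4]); After the difference (first − rest): none of the subtracted shapes is present at this height, so the cone is unchanged — 1 connected region. The outline is a single polygon with 8 vertices. Extrusion per mm of travel: 0.6 × 0.1 / (π × 0.875²) = 0.024945. Accumulating E over each segment gives final E = 0.4796.

G0 X-3.14 Y0.00 Z4.30
G1 X-2.22 Y-2.22 E0.0599
G1 X0.00 Y-3.14 E0.1199
G1 X2.22 Y-2.22 E0.1798
G1 X3.14 Y0.00 E0.2398
G1 X2.22 Y2.22 E0.2997
G1 X0.00 Y3.14 E0.3597
G1 X-2.22 Y2.22 E0.4196
G1 X-3.14 Y0.00 E0.4796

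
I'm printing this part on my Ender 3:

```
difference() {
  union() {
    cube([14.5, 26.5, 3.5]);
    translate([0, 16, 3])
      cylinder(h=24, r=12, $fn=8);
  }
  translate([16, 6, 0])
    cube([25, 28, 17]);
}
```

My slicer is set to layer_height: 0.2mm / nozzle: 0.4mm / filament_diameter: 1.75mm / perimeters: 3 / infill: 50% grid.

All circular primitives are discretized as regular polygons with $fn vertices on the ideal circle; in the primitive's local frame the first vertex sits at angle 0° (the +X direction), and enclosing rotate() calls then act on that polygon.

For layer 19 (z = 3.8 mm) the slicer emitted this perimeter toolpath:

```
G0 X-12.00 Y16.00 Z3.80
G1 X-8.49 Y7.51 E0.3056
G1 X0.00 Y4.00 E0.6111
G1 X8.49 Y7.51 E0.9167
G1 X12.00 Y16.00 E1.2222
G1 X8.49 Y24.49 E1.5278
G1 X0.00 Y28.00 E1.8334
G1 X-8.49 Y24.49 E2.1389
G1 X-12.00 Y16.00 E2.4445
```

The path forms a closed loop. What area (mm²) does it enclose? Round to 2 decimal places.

Apply the shoelace formula to the sequence of (X, Y) vertices; enclosed area = 407.52 mm².

407.52 mm²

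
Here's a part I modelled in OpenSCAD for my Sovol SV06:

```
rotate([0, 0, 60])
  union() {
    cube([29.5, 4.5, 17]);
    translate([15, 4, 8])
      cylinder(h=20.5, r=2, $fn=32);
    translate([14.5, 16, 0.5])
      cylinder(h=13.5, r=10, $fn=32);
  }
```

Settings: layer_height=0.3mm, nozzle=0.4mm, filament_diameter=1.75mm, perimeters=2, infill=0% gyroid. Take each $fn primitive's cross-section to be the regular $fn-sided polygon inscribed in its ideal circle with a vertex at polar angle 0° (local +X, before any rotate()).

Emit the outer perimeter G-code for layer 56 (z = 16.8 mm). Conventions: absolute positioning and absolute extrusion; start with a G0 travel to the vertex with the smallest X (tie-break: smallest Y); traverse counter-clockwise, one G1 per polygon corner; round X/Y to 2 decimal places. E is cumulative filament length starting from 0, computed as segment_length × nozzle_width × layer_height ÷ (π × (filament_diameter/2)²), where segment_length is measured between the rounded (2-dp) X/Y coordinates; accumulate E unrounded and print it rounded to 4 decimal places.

At z = 16.8 mm: the cube is present — its section is the full 29.5×4.5 rectangle; the r=2 cylinder at (15, 4) contributes a regular 32-gon of circumradius 2; the cylinder at (14.5, 16) is absent (z outside [0.5, 14]); Merging all regions: the regions partially overlap (shared area 8.22 mm²), so overlapping operands fuse into one piece — 1 connected region; (rotated 60° about Z; rotation is an isometry so areas/perimeters/island counts are preserved). The outline is a single polygon with 19 vertices. Extrusion per mm of travel: 0.4 × 0.3 / (π × 0.875²) = 0.049890. Accumulating E over each segment gives final E = 3.4632.

G0 X-3.90 Y2.25 Z16.80
G1 X0.00 Y0.00 E0.2246
G1 X14.75 Y25.55 E1.6965
G1 X10.85 Y27.80 E1.9211
G1 X4.57 Y16.91 E2.5483
G1 X4.30 Y16.97 E2.5621
G1 X3.91 Y16.99 E2.5816
G1 X3.52 Y16.92 E2.6013
G1 X3.15 Y16.78 E2.6211
G1 X2.82 Y16.58 E2.6403
G1 X2.53 Y16.31 E2.6601
G1 X2.30 Y15.99 E2.6798
G1 X2.14 Y15.63 E2.6994
G1 X2.05 Y15.25 E2.7189
G1 X2.04 Y14.86 E2.7384
G1 X2.10 Y14.47 E2.7580
G1 X2.24 Y14.11 E2.7773
G1 X2.45 Y13.77 E2.7973
G1 X2.64 Y13.57 E2.8110
G1 X-3.90 Y2.25 E3.4632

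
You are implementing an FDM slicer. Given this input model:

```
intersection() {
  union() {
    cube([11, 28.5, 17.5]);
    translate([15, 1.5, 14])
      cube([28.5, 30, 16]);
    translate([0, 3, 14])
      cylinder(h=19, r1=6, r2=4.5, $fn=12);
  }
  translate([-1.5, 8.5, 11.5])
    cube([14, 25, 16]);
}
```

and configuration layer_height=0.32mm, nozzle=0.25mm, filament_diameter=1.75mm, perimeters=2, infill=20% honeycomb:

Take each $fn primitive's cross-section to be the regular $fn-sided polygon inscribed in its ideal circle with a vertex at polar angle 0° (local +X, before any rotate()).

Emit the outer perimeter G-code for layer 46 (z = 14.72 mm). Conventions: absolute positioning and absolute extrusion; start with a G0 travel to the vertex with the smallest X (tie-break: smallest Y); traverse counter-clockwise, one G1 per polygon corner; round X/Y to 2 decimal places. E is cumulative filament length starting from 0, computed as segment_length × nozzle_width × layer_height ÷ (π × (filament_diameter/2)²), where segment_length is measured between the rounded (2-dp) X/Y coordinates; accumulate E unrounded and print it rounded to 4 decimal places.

At z = 14.72 mm: the cube (footprint 11×28.5) is included at this height; the 28.5×30 cube at (15, 1.5) contributes its full rectangle; the cone at (0, 3): at t=0.038 of its height the radius interpolates to r₁+(r₂−r₁)t = 5.943, giving a regular 12-gon of that circumradius; Taking the union: the regions partially overlap (shared area 43.11 mm²), so overlapping operands fuse into one piece — 2 connected regions; the 14×25 cube at (-1.5, 8.5) contributes its full rectangle; After intersecting: the 14×25 cube at (-1.5, 8.5) partially overlaps that combined region; clipping to the common part keeps 220.36 mm² — 1 connected region. The outline is a single polygon with 6 vertices. Extrusion per mm of travel: 0.25 × 0.32 / (π × 0.875²) = 0.033260. Accumulating E over each segment gives final E = 2.1503.

G0 X-1.50 Y8.50 Z14.72
G1 X11.00 Y8.50 E0.4158
G1 X11.00 Y28.50 E1.0810
G1 X0.00 Y28.50 E1.4468
G1 X0.00 Y8.94 E2.0974
G1 X-1.50 Y8.54 E2.1490
G1 X-1.50 Y8.50 E2.1503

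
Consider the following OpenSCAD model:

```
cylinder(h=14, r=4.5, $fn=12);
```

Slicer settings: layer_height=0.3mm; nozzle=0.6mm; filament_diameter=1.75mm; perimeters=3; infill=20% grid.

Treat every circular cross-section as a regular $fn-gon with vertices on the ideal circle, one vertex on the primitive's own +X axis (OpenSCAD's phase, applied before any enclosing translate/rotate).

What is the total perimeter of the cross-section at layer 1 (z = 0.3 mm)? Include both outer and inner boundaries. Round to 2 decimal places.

At z = 0.3 mm: the cylinder: section is a regular 12-gon, circumradius r=4.5 (perimeter = 2·12·4.500·sin(180°/12) = 27.95 mm). Overall, the cross-section is a single solid region. Total boundary length (outer) = 27.95 mm.

27.95 mm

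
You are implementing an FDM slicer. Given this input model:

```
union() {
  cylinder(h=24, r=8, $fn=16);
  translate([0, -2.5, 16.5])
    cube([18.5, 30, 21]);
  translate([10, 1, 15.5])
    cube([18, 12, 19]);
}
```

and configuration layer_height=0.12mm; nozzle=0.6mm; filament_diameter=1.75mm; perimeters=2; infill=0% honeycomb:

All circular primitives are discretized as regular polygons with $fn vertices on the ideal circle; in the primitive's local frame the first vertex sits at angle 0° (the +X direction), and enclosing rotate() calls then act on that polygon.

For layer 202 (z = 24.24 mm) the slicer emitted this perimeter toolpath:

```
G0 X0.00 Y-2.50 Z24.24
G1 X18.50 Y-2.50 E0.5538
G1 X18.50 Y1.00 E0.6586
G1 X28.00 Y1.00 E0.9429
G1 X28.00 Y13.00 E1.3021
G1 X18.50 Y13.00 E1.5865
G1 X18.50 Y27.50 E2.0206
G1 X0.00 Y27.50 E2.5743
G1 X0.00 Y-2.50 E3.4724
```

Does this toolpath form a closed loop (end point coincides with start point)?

yes

Start point (G0): (0.00, -2.50). End point (last G1): the path returns to the start — closed.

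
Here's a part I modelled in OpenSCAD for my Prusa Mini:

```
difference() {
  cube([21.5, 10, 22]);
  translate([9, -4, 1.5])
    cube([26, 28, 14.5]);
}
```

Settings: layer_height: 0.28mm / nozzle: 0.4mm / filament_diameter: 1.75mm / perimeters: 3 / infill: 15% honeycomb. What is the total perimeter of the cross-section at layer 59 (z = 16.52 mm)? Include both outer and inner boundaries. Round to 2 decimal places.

At z = 16.52 mm: the cube is present — its section is the full 21.5×10 rectangle (perimeter 63.00 mm); the cube at (9, -4) does not reach this height (z outside [1.5, 16]); Taking the first minus the rest: none of the subtracted shapes is present at this height, so the 21.5×10 cube is unchanged — boundary = 63.00 mm. Overall, the cross-section is a single solid region. Total boundary length (outer) = 63.00 mm.

63.00 mm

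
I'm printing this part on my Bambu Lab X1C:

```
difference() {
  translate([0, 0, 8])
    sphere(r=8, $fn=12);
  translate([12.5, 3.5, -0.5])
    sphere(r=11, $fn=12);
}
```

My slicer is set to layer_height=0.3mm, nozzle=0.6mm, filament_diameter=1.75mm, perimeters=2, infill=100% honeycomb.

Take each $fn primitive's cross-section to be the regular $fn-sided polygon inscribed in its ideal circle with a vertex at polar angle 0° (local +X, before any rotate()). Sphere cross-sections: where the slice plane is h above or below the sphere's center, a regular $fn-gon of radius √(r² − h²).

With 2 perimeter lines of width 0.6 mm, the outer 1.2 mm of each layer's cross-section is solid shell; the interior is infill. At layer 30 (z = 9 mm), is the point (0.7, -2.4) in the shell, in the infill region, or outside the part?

infill

At z = 9 mm: the r=8 sphere slices to a regular 12-gon of circumradius 7.937 (√(r²−h²) with h=1 from center); the r=11 sphere at (12.5, 3.5) slices to a regular 12-gon of circumradius 5.545 (√(r²−h²) with h=9.5 from center); After the difference (first − rest): starting from the r=8 sphere, the r=11 sphere at (12.5, 3.5) partially overlaps it — only the 0.13 mm² overlap (of its 92.25 mm²) is removed, clipping the outline — 1 connected region. Overall, the cross-section is a single solid region. The nearest boundary edge runs (3.97, -6.87)→(-0.00, -7.94); distance from the point to it = 5.17 mm. The point is inside the cross-section and 5.17 mm from the nearest boundary — more than the 1.2 mm shell width (2 × 0.6), so it's in the infill interior.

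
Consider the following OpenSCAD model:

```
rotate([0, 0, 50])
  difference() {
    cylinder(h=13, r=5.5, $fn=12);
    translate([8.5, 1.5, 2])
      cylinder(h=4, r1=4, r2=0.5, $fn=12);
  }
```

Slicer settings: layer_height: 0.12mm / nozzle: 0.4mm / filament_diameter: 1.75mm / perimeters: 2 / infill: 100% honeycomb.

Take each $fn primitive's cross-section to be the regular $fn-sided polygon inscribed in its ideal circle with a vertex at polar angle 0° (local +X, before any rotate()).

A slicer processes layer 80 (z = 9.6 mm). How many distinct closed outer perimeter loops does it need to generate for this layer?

At z = 9.6 mm: the r=5.5 cylinder contributes a regular 12-gon of circumradius 5.5; the cone at (8.5, 1.5) is not intersected at this z (z outside [2, 6]); After the difference (first − rest): none of the subtracted shapes is present at this height, so the r=5.5 cylinder is unchanged — 1 connected region; (whole slice rotated 50° about Z — lengths, areas and connectivity unchanged). The result has 1 disconnected region.

1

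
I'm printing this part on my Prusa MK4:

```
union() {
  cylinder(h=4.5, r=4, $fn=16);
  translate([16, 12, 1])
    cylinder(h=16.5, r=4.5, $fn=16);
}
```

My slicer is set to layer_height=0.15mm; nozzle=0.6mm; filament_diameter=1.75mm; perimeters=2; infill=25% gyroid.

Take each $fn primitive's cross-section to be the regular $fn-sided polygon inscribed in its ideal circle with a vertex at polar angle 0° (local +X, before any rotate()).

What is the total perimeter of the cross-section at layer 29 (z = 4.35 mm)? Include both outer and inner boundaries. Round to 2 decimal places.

53.06 mm

At z = 4.35 mm: the r=4 cylinder gives a regular 16-gon of circumradius 4 (constant along its height) (perimeter = 2·16·4.000·sin(180°/16) = 24.97 mm); the r=4.5 cylinder at (16, 12) contributes a regular 16-gon of circumradius 4.5 (perimeter = 2·16·4.500·sin(180°/16) = 28.09 mm); Combining (union): the 2 present regions are separate (no shared area or edge), so areas and boundary lengths simply add and each stays a separate island — boundary = 53.06 mm. Overall, the cross-section has 2 separate islands. Total boundary length (outer) = 53.06 mm.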